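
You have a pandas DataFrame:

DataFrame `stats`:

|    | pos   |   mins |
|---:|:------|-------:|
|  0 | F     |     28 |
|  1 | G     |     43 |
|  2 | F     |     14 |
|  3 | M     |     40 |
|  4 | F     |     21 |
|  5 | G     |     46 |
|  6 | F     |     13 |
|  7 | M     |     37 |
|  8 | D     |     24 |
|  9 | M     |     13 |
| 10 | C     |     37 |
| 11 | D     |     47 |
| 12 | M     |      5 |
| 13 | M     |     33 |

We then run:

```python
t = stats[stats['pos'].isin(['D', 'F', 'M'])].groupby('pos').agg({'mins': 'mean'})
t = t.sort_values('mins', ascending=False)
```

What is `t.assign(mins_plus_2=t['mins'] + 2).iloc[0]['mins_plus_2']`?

filter rows where pos in ['D', 'F', 'M']:
   pos  mins
0    F    28
2    F    14
3    M    40
4    F    21
6    F    13
7    M    37
8    D    24
9    M    13
11   D    47
12   M     5
13   M    33
group by pos, mean of mins:
     mins
pos      
D    35.5
F    19.0
M    25.6
sort by mins descending:
     mins
pos      
D    35.5
M    25.6
F    19.0
add column mins_plus_2 = t['mins'] + 2:
     mins  mins_plus_2
pos                   
D    35.5         37.5
M    25.6         27.6
F    19.0         21.0

37.5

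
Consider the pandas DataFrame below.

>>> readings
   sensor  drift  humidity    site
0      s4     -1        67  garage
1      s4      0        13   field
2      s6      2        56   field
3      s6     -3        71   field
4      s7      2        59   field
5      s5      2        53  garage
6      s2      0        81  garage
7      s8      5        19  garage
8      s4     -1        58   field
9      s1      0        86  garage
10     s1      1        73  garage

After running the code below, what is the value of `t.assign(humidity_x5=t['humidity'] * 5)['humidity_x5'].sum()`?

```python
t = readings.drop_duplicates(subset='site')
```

400

drop duplicate site (keep=first):
  sensor  drift  humidity    site
0     s4     -1        67  garage
1     s4      0        13   field
add column humidity_x5 = t['humidity'] * 5:
  sensor  drift  humidity    site  humidity_x5
0     s4     -1        67  garage          335
1     s4      0        13   field           65
Taking the sum of column 'humidity_x5' gives 400.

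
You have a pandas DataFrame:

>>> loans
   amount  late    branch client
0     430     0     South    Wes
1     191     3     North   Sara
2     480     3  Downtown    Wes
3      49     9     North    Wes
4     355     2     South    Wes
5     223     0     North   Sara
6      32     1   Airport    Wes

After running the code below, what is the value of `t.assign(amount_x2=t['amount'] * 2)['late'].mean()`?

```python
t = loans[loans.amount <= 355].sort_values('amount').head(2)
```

5.0

filter rows where amount <= 355:
   amount  late   branch client
1     191     3    North   Sara
3      49     9    North    Wes
4     355     2    South    Wes
5     223     0    North   Sara
6      32     1  Airport    Wes
sort by amount:
   amount  late   branch client
6      32     1  Airport    Wes
3      49     9    North    Wes
1     191     3    North   Sara
5     223     0    North   Sara
4     355     2    South    Wes
take first 2 rows:
   amount  late   branch client
6      32     1  Airport    Wes
3      49     9    North    Wes
add column amount_x2 = t['amount'] * 2:
   amount  late   branch client  amount_x2
6      32     1  Airport    Wes         64
3      49     9    North    Wes         98
So mean() = 5.0.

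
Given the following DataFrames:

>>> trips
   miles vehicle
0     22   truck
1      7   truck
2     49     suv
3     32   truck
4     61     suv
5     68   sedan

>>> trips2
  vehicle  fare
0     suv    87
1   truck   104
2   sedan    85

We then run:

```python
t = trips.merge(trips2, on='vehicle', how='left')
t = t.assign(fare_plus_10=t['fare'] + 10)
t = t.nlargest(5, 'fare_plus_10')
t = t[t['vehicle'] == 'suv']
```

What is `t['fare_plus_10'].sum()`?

194

merge on 'vehicle' (how='left') → 6 rows:
   miles vehicle  fare
0     22   truck   104
1      7   truck   104
2     49     suv    87
3     32   truck   104
4     61     suv    87
5     68   sedan    85
add column fare_plus_10 = t['fare'] + 10:
   miles vehicle  fare  fare_plus_10
0     22   truck   104           114
1      7   truck   104           114
2     49     suv    87            97
3     32   truck   104           114
4     61     suv    87            97
5     68   sedan    85            95
take 5 rows with largest fare_plus_10:
   miles vehicle  fare  fare_plus_10
0     22   truck   104           114
1      7   truck   104           114
3     32   truck   104           114
2     49     suv    87            97
4     61     suv    87            97
filter rows where vehicle == 'suv':
   miles vehicle  fare  fare_plus_10
2     49     suv    87            97
4     61     suv    87            97
Then the sum of column 'fare_plus_10': 194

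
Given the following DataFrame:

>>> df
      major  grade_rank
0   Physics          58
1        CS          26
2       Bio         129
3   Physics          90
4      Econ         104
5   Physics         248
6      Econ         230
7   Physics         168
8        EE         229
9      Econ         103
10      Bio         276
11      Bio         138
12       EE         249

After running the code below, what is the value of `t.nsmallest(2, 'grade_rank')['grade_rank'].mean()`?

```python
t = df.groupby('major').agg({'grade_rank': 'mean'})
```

83.5

group by major, mean of grade_rank:
         grade_rank
major              
Bio      181.000000
CS        26.000000
EE       239.000000
Econ     145.666667
Physics  141.000000
take 2 rows with smallest grade_rank:
         grade_rank
major              
CS             26.0
Physics       141.0
Hence 83.5.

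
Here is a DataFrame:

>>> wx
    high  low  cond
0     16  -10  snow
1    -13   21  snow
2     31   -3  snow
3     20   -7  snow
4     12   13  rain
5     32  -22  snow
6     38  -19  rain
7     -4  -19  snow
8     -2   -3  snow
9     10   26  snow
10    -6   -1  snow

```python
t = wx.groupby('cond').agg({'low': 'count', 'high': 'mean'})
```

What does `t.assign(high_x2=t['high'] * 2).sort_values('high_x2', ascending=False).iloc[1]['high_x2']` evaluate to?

group by cond: count(low), mean(high):
      low       high
cond                
rain    2  25.000000
snow    9   9.333333
add column high_x2 = t['high'] * 2:
      low       high    high_x2
cond                           
rain    2  25.000000  50.000000
snow    9   9.333333  18.666667
sort by high_x2 descending:
      low       high    high_x2
cond                           
rain    2  25.000000  50.000000
snow    9   9.333333  18.666667
value at position 1, column 'high_x2' → 18.6666666667

18.6666666667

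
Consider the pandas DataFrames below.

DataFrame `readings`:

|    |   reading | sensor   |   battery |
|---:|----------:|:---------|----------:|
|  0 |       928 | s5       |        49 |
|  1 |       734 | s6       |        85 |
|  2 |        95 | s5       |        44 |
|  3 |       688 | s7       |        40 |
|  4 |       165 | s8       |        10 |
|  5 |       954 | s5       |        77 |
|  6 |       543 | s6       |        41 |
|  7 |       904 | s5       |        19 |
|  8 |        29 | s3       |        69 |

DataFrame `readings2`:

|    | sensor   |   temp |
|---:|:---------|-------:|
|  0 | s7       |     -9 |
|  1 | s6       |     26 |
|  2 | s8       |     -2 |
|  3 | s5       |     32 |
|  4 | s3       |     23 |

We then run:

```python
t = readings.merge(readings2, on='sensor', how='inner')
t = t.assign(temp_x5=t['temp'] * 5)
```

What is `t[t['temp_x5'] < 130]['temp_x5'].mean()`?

merge on 'sensor' (how='inner') → 9 rows:
   reading sensor  battery  temp
0      928     s5       49    32
1      734     s6       85    26
2       95     s5       44    32
3      688     s7       40    -9
4      165     s8       10    -2
5      954     s5       77    32
6      543     s6       41    26
7      904     s5       19    32
8       29     s3       69    23
add column temp_x5 = t['temp'] * 5:
   reading sensor  battery  temp  temp_x5
0      928     s5       49    32      160
1      734     s6       85    26      130
2       95     s5       44    32      160
3      688     s7       40    -9      -45
4      165     s8       10    -2      -10
5      954     s5       77    32      160
6      543     s6       41    26      130
7      904     s5       19    32      160
8       29     s3       69    23      115
filter rows where temp_x5 < 130:
   reading sensor  battery  temp  temp_x5
3      688     s7       40    -9      -45
4      165     s8       10    -2      -10
8       29     s3       69    23      115
Finally, mean of column 'temp_x5' = 20.0.

20.0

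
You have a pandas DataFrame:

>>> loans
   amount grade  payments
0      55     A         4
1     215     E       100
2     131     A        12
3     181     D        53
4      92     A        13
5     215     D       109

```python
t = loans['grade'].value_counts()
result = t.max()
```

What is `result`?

value_counts of grade:
grade
A    3
D    2
E    1
Name: count, dtype: int64

3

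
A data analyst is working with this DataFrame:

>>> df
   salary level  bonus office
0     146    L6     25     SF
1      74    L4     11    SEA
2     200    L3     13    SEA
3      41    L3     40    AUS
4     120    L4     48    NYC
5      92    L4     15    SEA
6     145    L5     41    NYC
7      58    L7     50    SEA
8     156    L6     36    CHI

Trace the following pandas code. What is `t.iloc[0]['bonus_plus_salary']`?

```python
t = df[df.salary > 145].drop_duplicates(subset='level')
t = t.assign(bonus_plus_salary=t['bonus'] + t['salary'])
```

171

filter rows where salary > 145:
   salary level  bonus office
0     146    L6     25     SF
2     200    L3     13    SEA
8     156    L6     36    CHI
drop duplicate level (keep=first):
   salary level  bonus office
0     146    L6     25     SF
2     200    L3     13    SEA
add column bonus_plus_salary = t['bonus'] + t['salary']:
   salary level  bonus office  bonus_plus_salary
0     146    L6     25     SF                171
2     200    L3     13    SEA                213
Then the value at position 0, column 'bonus_plus_salary': 171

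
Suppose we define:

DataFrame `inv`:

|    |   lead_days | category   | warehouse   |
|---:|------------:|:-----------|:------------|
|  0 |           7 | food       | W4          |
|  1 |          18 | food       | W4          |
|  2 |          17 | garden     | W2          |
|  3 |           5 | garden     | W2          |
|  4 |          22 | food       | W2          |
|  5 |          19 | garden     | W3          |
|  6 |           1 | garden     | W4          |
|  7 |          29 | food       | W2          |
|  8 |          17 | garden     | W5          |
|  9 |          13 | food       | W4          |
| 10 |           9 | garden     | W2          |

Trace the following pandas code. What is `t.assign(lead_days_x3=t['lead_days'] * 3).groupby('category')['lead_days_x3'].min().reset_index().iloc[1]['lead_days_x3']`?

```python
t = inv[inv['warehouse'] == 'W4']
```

filter rows where warehouse == 'W4':
   lead_days category warehouse
0          7     food        W4
1         18     food        W4
6          1   garden        W4
9         13     food        W4
add column lead_days_x3 = t['lead_days'] * 3:
   lead_days category warehouse  lead_days_x3
0          7     food        W4            21
1         18     food        W4            54
6          1   garden        W4             3
9         13     food        W4            39
group by category, min of lead_days_x3:
category
food      21
garden     3
Name: lead_days_x3, dtype: int64
reset_index():
  category  lead_days_x3
0     food            21
1   garden             3
So iloc[1]['lead_days_x3'] = 3.

3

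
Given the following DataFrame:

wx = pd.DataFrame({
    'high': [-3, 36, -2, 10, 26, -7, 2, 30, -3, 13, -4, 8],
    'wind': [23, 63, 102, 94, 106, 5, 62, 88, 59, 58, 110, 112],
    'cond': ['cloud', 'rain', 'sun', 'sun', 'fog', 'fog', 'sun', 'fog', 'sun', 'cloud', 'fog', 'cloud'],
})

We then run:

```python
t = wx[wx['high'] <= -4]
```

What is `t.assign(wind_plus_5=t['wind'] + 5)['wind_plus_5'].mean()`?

62.5

filter rows where high <= -4:
    high  wind cond
5     -7     5  fog
10    -4   110  fog
add column wind_plus_5 = t['wind'] + 5:
    high  wind cond  wind_plus_5
5     -7     5  fog           10
10    -4   110  fog          115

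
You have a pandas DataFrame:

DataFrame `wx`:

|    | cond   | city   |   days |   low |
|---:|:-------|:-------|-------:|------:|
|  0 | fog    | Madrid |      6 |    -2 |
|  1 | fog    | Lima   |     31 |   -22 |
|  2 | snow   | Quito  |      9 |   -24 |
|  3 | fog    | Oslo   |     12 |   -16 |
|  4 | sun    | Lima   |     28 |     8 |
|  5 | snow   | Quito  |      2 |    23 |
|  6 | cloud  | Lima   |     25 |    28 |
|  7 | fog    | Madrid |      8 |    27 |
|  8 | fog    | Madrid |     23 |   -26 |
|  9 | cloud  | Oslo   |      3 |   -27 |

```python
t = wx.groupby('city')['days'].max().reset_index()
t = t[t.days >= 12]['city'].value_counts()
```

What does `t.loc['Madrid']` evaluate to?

1

group by city, max of days:
city
Lima      31
Madrid    23
Oslo      12
Quito      9
Name: days, dtype: int64
reset_index():
     city  days
0    Lima    31
1  Madrid    23
2    Oslo    12
3   Quito     9
filter rows where days >= 12:
     city  days
0    Lima    31
1  Madrid    23
2    Oslo    12
value_counts of city:
city
Lima      1
Madrid    1
Oslo      1
Name: count, dtype: int64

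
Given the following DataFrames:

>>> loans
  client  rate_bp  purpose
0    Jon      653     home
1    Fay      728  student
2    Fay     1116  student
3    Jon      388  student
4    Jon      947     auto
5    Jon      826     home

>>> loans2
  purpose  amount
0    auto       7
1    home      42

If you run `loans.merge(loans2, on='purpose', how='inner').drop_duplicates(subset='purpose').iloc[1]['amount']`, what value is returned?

merge on 'purpose' (how='inner') → 3 rows:
  client  rate_bp purpose  amount
0    Jon      653    home      42
1    Jon      947    auto       7
2    Jon      826    home      42
drop duplicate purpose (keep=first):
  client  rate_bp purpose  amount
0    Jon      653    home      42
1    Jon      947    auto       7
Finally, value at position 1, column 'amount' = 7.

7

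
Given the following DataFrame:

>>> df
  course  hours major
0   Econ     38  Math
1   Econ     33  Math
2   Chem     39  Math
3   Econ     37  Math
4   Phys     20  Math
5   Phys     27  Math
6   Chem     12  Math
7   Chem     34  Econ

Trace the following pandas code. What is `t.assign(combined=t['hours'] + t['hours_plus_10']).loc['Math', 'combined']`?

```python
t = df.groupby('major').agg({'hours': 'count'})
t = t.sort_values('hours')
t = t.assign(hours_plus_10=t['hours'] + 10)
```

group by major, count of hours:
       hours
major       
Econ       1
Math       7
sort by hours:
       hours
major       
Econ       1
Math       7
add column hours_plus_10 = t['hours'] + 10:
       hours  hours_plus_10
major                      
Econ       1             11
Math       7             17
add column combined = t['hours'] + t['hours_plus_10']:
       hours  hours_plus_10  combined
major                                
Econ       1             11        12
Math       7             17        24

24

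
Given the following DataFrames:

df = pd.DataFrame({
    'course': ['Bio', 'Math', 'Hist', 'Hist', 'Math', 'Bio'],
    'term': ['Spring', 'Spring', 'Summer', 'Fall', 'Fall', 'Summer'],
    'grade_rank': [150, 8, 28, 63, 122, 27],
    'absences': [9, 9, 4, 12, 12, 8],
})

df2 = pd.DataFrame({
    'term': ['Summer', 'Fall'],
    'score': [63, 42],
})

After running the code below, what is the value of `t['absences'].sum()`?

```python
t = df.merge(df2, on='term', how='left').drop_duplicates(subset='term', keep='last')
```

merge on 'term' (how='left') → 6 rows:
  course    term  grade_rank  absences  score
0    Bio  Spring         150         9    NaN
1   Math  Spring           8         9    NaN
2   Hist  Summer          28         4   63.0
3   Hist    Fall          63        12   42.0
4   Math    Fall         122        12   42.0
5    Bio  Summer          27         8   63.0
drop duplicate term (keep=last):
  course    term  grade_rank  absences  score
1   Math  Spring           8         9    NaN
4   Math    Fall         122        12   42.0
5    Bio  Summer          27         8   63.0
So sum() = 29.

29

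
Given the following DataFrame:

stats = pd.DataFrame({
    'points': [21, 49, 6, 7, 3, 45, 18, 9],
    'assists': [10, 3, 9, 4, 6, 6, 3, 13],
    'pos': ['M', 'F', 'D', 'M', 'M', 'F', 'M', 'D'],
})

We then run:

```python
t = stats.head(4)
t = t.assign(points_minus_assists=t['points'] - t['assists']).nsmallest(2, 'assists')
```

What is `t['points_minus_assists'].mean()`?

take first 4 rows:
   points  assists pos
0      21       10   M
1      49        3   F
2       6        9   D
3       7        4   M
add column points_minus_assists = t['points'] - t['assists']:
   points  assists pos  points_minus_assists
0      21       10   M                    11
1      49        3   F                    46
2       6        9   D                    -3
3       7        4   M                     3
take 2 rows with smallest assists:
   points  assists pos  points_minus_assists
1      49        3   F                    46
3       7        4   M                     3
Taking the mean of column 'points_minus_assists' gives 24.5.

24.5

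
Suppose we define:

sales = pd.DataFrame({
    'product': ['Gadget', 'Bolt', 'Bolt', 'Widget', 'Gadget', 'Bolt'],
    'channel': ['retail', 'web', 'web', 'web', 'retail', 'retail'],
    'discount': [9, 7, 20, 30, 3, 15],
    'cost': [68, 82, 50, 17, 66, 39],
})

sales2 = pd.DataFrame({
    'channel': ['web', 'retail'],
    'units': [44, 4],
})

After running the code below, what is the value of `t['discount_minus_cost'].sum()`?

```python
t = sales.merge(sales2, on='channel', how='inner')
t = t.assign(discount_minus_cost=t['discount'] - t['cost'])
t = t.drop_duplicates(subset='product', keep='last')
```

merge on 'channel' (how='inner') → 6 rows:
  product channel  discount  cost  units
0  Gadget  retail         9    68      4
1    Bolt     web         7    82     44
2    Bolt     web        20    50     44
3  Widget     web        30    17     44
4  Gadget  retail         3    66      4
5    Bolt  retail        15    39      4
add column discount_minus_cost = t['discount'] - t['cost']:
  product channel  discount  cost  units  discount_minus_cost
0  Gadget  retail         9    68      4                  -59
1    Bolt     web         7    82     44                  -75
2    Bolt     web        20    50     44                  -30
3  Widget     web        30    17     44                   13
4  Gadget  retail         3    66      4                  -63
5    Bolt  retail        15    39      4                  -24
drop duplicate product (keep=last):
  product channel  discount  cost  units  discount_minus_cost
3  Widget     web        30    17     44                   13
4  Gadget  retail         3    66      4                  -63
5    Bolt  retail        15    39      4                  -24

-74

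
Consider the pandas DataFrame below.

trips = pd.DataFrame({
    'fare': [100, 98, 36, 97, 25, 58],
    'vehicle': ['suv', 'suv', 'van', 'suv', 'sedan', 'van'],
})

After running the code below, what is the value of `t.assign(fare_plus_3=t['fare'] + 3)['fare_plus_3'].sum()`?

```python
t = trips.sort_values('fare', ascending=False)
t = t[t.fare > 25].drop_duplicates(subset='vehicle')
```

164

sort by fare descending:
   fare vehicle
0   100     suv
1    98     suv
3    97     suv
5    58     van
2    36     van
4    25   sedan
filter rows where fare > 25:
   fare vehicle
0   100     suv
1    98     suv
3    97     suv
5    58     van
2    36     van
drop duplicate vehicle (keep=first):
   fare vehicle
0   100     suv
5    58     van
add column fare_plus_3 = t['fare'] + 3:
   fare vehicle  fare_plus_3
0   100     suv          103
5    58     van           61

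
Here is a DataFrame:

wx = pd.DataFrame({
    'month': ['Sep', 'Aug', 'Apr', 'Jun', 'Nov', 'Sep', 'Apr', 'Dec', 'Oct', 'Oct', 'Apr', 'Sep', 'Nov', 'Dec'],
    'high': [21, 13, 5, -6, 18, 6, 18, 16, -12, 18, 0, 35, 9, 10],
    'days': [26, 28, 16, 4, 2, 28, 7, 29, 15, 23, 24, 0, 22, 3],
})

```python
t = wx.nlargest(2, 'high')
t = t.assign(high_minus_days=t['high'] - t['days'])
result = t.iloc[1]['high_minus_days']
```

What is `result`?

take 2 rows with largest high:
   month  high  days
11   Sep    35     0
0    Sep    21    26
add column high_minus_days = t['high'] - t['days']:
   month  high  days  high_minus_days
11   Sep    35     0               35
0    Sep    21    26               -5
Finally, value at position 1, column 'high_minus_days' = -5.

-5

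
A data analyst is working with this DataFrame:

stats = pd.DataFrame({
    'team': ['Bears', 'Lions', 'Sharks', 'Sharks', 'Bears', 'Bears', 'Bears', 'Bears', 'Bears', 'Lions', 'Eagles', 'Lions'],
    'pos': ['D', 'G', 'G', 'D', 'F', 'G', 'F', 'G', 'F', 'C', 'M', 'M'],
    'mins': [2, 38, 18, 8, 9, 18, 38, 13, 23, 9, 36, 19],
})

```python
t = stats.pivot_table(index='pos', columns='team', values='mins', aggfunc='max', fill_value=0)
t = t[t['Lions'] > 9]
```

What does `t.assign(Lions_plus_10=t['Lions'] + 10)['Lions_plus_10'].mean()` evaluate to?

pivot: rows=pos, cols=team, max(mins):
team  Bears  Eagles  Lions  Sharks
pos                               
C         0       0      9       0
D         2       0      0       8
F        38       0      0       0
G        18       0     38      18
M         0      36     19       0
filter rows where Lions > 9:
team  Bears  Eagles  Lions  Sharks
pos                               
G        18       0     38      18
M         0      36     19       0
add column Lions_plus_10 = t['Lions'] + 10:
team  Bears  Eagles  Lions  Sharks  Lions_plus_10
pos                                              
G        18       0     38      18             48
M         0      36     19       0             29
Then the mean of column 'Lions_plus_10': 38.5

38.5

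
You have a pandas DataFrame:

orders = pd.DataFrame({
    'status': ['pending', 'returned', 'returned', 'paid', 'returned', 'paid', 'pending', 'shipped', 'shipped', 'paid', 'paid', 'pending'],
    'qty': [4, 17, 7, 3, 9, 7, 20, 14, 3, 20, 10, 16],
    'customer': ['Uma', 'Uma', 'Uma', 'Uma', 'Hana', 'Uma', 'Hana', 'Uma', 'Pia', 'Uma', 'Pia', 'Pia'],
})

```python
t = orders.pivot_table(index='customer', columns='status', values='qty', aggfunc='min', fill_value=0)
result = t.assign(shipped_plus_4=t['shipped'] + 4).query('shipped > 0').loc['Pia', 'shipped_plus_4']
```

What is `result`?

pivot: rows=customer, cols=status, min(qty):
status    paid  pending  returned  shipped
customer                                  
Hana         0       20         9        0
Pia         10       16         0        3
Uma          3        4         7       14
add column shipped_plus_4 = t['shipped'] + 4:
status    paid  pending  returned  shipped  shipped_plus_4
customer                                                  
Hana         0       20         9        0               4
Pia         10       16         0        3               7
Uma          3        4         7       14              18
filter rows where shipped > 0:
status    paid  pending  returned  shipped  shipped_plus_4
customer                                                  
Pia         10       16         0        3               7
Uma          3        4         7       14              18
Then the value at row 'Pia', column 'shipped_plus_4': 7

7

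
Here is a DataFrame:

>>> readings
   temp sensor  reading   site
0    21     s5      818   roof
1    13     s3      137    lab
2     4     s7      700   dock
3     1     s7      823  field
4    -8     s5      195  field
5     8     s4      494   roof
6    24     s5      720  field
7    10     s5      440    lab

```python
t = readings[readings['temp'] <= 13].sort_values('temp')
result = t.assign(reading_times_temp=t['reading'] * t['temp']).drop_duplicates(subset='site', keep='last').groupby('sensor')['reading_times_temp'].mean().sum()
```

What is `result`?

filter rows where temp <= 13:
   temp sensor  reading   site
1    13     s3      137    lab
2     4     s7      700   dock
3     1     s7      823  field
4    -8     s5      195  field
5     8     s4      494   roof
7    10     s5      440    lab
sort by temp:
   temp sensor  reading   site
4    -8     s5      195  field
3     1     s7      823  field
2     4     s7      700   dock
5     8     s4      494   roof
7    10     s5      440    lab
1    13     s3      137    lab
add column reading_times_temp = t['reading'] * t['temp']:
   temp sensor  reading   site  reading_times_temp
4    -8     s5      195  field               -1560
3     1     s7      823  field                 823
2     4     s7      700   dock                2800
5     8     s4      494   roof                3952
7    10     s5      440    lab                4400
1    13     s3      137    lab                1781
drop duplicate site (keep=last):
   temp sensor  reading   site  reading_times_temp
3     1     s7      823  field                 823
2     4     s7      700   dock                2800
5     8     s4      494   roof                3952
1    13     s3      137    lab                1781
group by sensor, mean of reading_times_temp:
sensor
s3    1781.0
s4    3952.0
s7    1811.5
Name: reading_times_temp, dtype: float64
Then the sum of the resulting series: 7544.5

7544.5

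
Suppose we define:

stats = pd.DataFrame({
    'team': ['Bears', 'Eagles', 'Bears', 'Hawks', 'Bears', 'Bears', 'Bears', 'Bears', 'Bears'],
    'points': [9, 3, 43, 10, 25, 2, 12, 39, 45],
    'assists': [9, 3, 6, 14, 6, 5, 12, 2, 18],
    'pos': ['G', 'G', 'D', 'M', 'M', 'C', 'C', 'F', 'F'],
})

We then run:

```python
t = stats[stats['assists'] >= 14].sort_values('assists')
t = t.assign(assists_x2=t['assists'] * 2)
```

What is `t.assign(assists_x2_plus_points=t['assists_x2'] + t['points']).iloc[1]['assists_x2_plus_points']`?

81

filter rows where assists >= 14:
    team  points  assists pos
3  Hawks      10       14   M
8  Bears      45       18   F
sort by assists:
    team  points  assists pos
3  Hawks      10       14   M
8  Bears      45       18   F
add column assists_x2 = t['assists'] * 2:
    team  points  assists pos  assists_x2
3  Hawks      10       14   M          28
8  Bears      45       18   F          36
add column assists_x2_plus_points = t['assists_x2'] + t['points']:
    team  points  assists pos  assists_x2  assists_x2_plus_points
3  Hawks      10       14   M          28                      38
8  Bears      45       18   F          36                      81
Hence 81.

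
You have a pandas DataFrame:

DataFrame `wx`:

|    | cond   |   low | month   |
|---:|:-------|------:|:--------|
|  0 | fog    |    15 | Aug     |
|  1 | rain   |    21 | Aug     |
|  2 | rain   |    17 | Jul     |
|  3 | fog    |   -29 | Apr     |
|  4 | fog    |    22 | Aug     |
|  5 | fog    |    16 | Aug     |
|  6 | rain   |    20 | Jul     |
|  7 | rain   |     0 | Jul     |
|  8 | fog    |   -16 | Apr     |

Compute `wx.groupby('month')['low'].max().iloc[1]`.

group by month, max of low:
month
Apr   -16
Aug    22
Jul    20
Name: low, dtype: int64
Reading off the value at position 1, we get 22.

22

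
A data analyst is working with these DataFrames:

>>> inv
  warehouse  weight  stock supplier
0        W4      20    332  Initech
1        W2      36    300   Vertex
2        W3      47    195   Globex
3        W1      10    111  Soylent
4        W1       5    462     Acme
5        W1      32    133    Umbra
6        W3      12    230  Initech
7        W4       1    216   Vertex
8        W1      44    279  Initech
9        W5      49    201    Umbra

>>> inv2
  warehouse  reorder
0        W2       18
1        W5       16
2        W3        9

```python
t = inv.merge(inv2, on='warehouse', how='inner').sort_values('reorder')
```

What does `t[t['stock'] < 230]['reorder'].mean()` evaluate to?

12.5

merge on 'warehouse' (how='inner') → 4 rows:
  warehouse  weight  stock supplier  reorder
0        W2      36    300   Vertex       18
1        W3      47    195   Globex        9
2        W3      12    230  Initech        9
3        W5      49    201    Umbra       16
sort by reorder:
  warehouse  weight  stock supplier  reorder
1        W3      47    195   Globex        9
2        W3      12    230  Initech        9
3        W5      49    201    Umbra       16
0        W2      36    300   Vertex       18
filter rows where stock < 230:
  warehouse  weight  stock supplier  reorder
1        W3      47    195   Globex        9
3        W5      49    201    Umbra       16
Taking the mean of column 'reorder' gives 12.5.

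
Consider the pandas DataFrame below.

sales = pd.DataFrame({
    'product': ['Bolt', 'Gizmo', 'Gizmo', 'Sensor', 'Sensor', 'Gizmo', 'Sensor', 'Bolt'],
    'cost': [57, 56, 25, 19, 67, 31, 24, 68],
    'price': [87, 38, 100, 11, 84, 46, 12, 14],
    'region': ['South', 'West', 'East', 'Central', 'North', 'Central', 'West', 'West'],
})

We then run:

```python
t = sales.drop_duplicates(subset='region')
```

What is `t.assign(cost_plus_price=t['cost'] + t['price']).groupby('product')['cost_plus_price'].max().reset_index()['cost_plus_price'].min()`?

125

drop duplicate region (keep=first):
  product  cost  price   region
0    Bolt    57     87    South
1   Gizmo    56     38     West
2   Gizmo    25    100     East
3  Sensor    19     11  Central
4  Sensor    67     84    North
add column cost_plus_price = t['cost'] + t['price']:
  product  cost  price   region  cost_plus_price
0    Bolt    57     87    South              144
1   Gizmo    56     38     West               94
2   Gizmo    25    100     East              125
3  Sensor    19     11  Central               30
4  Sensor    67     84    North              151
group by product, max of cost_plus_price:
product
Bolt      144
Gizmo     125
Sensor    151
Name: cost_plus_price, dtype: int64
reset_index():
  product  cost_plus_price
0    Bolt              144
1   Gizmo              125
2  Sensor              151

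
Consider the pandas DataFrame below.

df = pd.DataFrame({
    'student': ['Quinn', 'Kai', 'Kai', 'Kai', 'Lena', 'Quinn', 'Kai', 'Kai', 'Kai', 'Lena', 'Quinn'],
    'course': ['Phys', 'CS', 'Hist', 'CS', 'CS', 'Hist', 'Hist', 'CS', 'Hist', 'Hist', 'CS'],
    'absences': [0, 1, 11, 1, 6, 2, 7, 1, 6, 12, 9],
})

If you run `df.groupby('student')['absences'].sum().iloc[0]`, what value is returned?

27

group by student, sum of absences:
student
Kai      27
Lena     18
Quinn    11
Name: absences, dtype: int64
Then the value at position 0: 27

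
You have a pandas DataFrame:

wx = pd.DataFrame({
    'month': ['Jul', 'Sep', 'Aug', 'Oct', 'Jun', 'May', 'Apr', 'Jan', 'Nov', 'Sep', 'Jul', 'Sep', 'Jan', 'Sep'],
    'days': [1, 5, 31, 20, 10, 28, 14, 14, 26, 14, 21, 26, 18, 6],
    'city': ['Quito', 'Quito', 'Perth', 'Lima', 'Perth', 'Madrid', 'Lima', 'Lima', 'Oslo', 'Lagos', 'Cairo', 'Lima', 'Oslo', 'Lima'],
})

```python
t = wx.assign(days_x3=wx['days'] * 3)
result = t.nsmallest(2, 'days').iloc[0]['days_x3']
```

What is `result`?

3

add column days_x3 = wx['days'] * 3:
   month  days    city  days_x3
0    Jul     1   Quito        3
1    Sep     5   Quito       15
2    Aug    31   Perth       93
3    Oct    20    Lima       60
4    Jun    10   Perth       30
5    May    28  Madrid       84
6    Apr    14    Lima       42
7    Jan    14    Lima       42
8    Nov    26    Oslo       78
9    Sep    14   Lagos       42
10   Jul    21   Cairo       63
11   Sep    26    Lima       78
12   Jan    18    Oslo       54
13   Sep     6    Lima       18
take 2 rows with smallest days:
  month  days   city  days_x3
0   Jul     1  Quito        3
1   Sep     5  Quito       15
The value at position 0, column 'days_x3' is 3.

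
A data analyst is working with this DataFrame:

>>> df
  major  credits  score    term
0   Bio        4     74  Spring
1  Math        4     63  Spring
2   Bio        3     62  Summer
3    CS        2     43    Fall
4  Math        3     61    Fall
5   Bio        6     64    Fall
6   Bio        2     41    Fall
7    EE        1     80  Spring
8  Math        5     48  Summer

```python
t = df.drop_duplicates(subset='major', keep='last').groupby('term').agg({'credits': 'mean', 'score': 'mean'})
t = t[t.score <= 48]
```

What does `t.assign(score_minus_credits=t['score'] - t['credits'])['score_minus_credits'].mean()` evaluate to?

drop duplicate major (keep=last):
  major  credits  score    term
3    CS        2     43    Fall
6   Bio        2     41    Fall
7    EE        1     80  Spring
8  Math        5     48  Summer
group by term: mean(credits), mean(score):
        credits  score
term                  
Fall        2.0   42.0
Spring      1.0   80.0
Summer      5.0   48.0
filter rows where score <= 48:
        credits  score
term                  
Fall        2.0   42.0
Summer      5.0   48.0
add column score_minus_credits = t['score'] - t['credits']:
        credits  score  score_minus_credits
term                                       
Fall        2.0   42.0                 40.0
Summer      5.0   48.0                 43.0
Reading off the mean of column 'score_minus_credits', we get 41.5.

41.5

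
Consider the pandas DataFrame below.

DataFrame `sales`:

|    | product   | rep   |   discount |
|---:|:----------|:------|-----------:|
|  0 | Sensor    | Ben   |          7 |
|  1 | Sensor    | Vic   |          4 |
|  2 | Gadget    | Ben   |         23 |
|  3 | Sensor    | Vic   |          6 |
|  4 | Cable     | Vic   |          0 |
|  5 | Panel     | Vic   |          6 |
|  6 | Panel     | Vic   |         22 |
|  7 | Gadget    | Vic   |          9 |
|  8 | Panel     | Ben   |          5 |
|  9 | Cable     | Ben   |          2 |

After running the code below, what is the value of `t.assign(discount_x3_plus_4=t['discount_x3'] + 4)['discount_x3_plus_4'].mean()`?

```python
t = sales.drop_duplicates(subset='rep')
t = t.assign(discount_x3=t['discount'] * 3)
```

drop duplicate rep (keep=first):
  product  rep  discount
0  Sensor  Ben         7
1  Sensor  Vic         4
add column discount_x3 = t['discount'] * 3:
  product  rep  discount  discount_x3
0  Sensor  Ben         7           21
1  Sensor  Vic         4           12
add column discount_x3_plus_4 = t['discount_x3'] + 4:
  product  rep  discount  discount_x3  discount_x3_plus_4
0  Sensor  Ben         7           21                  25
1  Sensor  Vic         4           12                  16
Finally, mean of column 'discount_x3_plus_4' = 20.5.

20.5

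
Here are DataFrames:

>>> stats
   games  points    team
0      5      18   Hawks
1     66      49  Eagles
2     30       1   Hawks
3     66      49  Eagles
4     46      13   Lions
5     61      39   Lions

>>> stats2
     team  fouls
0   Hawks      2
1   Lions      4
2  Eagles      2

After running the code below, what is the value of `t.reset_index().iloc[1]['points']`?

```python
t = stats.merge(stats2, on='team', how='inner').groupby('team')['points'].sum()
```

merge on 'team' (how='inner') → 6 rows:
   games  points    team  fouls
0      5      18   Hawks      2
1     66      49  Eagles      2
2     30       1   Hawks      2
3     66      49  Eagles      2
4     46      13   Lions      4
5     61      39   Lions      4
group by team, sum of points:
team
Eagles    98
Hawks     19
Lions     52
Name: points, dtype: int64
reset_index():
     team  points
0  Eagles      98
1   Hawks      19
2   Lions      52
value at position 1, column 'points' → 19

19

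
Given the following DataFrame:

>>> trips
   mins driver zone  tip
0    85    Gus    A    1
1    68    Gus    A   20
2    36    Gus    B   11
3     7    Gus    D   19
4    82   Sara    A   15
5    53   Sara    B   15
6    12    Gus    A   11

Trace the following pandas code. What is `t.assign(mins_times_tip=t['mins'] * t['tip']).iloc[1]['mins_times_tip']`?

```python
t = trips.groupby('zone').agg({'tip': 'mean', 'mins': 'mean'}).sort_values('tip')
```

group by zone: mean(tip), mean(mins):
        tip   mins
zone              
A     11.75  61.75
B     13.00  44.50
D     19.00   7.00
sort by tip:
        tip   mins
zone              
A     11.75  61.75
B     13.00  44.50
D     19.00   7.00
add column mins_times_tip = t['mins'] * t['tip']:
        tip   mins  mins_times_tip
zone                              
A     11.75  61.75        725.5625
B     13.00  44.50        578.5000
D     19.00   7.00        133.0000
Taking the value at position 1, column 'mins_times_tip' gives 578.5.

578.5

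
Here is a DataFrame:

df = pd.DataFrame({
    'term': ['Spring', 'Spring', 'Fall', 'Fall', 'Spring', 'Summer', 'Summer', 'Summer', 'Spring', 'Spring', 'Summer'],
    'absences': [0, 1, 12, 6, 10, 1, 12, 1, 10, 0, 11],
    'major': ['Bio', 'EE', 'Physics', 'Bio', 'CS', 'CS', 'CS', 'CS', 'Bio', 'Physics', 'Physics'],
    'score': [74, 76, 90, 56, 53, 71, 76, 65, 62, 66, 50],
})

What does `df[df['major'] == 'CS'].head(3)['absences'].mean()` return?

7.66666666667

filter rows where major == 'CS':
     term  absences major  score
4  Spring        10    CS     53
5  Summer         1    CS     71
6  Summer        12    CS     76
7  Summer         1    CS     65
take first 3 rows:
     term  absences major  score
4  Spring        10    CS     53
5  Summer         1    CS     71
6  Summer        12    CS     76
Taking the mean of column 'absences' gives 7.66666666667.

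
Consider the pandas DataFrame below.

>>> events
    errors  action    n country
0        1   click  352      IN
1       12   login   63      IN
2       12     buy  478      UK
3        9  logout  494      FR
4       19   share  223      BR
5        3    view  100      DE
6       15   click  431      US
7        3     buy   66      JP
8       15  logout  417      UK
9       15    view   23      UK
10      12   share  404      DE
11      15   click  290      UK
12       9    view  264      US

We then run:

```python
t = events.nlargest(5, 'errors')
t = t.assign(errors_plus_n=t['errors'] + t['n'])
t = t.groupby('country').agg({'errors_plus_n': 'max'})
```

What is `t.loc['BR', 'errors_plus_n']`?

take 5 rows with largest errors:
    errors  action    n country
4       19   share  223      BR
6       15   click  431      US
8       15  logout  417      UK
9       15    view   23      UK
11      15   click  290      UK
add column errors_plus_n = t['errors'] + t['n']:
    errors  action    n country  errors_plus_n
4       19   share  223      BR            242
6       15   click  431      US            446
8       15  logout  417      UK            432
9       15    view   23      UK             38
11      15   click  290      UK            305
group by country, max of errors_plus_n:
         errors_plus_n
country               
BR                 242
UK                 432
US                 446
Hence 242.

242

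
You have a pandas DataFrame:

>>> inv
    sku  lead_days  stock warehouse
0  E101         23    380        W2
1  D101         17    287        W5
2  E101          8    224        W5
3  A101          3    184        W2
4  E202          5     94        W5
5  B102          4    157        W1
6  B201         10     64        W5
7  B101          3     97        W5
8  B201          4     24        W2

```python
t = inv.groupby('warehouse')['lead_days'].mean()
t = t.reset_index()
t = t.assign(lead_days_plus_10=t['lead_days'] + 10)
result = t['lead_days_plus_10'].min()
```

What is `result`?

14.0

group by warehouse, mean of lead_days:
warehouse
W1     4.0
W2    10.0
W5     8.6
Name: lead_days, dtype: float64
reset_index():
  warehouse  lead_days
0        W1        4.0
1        W2       10.0
2        W5        8.6
add column lead_days_plus_10 = t['lead_days'] + 10:
  warehouse  lead_days  lead_days_plus_10
0        W1        4.0               14.0
1        W2       10.0               20.0
2        W5        8.6               18.6
min of column 'lead_days_plus_10' → 14.0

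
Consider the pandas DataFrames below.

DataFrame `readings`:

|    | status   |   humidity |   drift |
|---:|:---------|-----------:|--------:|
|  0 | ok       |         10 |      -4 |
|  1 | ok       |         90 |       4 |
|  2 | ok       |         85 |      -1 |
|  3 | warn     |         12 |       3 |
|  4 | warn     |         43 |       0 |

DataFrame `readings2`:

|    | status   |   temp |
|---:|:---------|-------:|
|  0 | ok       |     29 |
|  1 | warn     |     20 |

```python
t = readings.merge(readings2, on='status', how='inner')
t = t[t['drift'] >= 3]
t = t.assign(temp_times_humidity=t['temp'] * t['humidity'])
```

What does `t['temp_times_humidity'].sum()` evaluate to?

merge on 'status' (how='inner') → 5 rows:
  status  humidity  drift  temp
0     ok        10     -4    29
1     ok        90      4    29
2     ok        85     -1    29
3   warn        12      3    20
4   warn        43      0    20
filter rows where drift >= 3:
  status  humidity  drift  temp
1     ok        90      4    29
3   warn        12      3    20
add column temp_times_humidity = t['temp'] * t['humidity']:
  status  humidity  drift  temp  temp_times_humidity
1     ok        90      4    29                 2610
3   warn        12      3    20                  240
Hence 2850.

2850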